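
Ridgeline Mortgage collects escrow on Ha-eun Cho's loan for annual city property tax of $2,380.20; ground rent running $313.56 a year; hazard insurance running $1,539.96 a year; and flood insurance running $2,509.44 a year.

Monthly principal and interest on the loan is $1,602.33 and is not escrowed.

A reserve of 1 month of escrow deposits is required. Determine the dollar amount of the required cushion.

$561.93

City property tax — $2,380.20/yr
Ground rent — $313.56/yr
Hazard insurance — $1,539.96/yr
Flood insurance — $2,509.44/yr
Yearly total = $2,380.20 + $313.56 + $1,539.96 + $2,509.44 = $6,743.16
Monthly = $6,743.16 / 12 = $561.93
Reserve = 1 × $561.93 = $561.93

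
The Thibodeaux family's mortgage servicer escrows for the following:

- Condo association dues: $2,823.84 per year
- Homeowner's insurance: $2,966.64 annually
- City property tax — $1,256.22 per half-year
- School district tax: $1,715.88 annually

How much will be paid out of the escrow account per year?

Condo association dues = $2,823.84 annually
Homeowner's insurance = $2,966.64 annually
City property tax = $1,256.22 × 2 = $2,512.44 annually
School district tax = $1,715.88 annually
Yearly total = $10,018.80

$10,018.80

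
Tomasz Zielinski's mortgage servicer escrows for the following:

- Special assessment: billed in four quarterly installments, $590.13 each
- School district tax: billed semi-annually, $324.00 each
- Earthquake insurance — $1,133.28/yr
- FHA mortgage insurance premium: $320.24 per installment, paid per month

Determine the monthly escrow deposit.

Special assessment: $590.13 × 4 = $2,360.52/yr
School district tax: $324.00 × 2 = $648.00/yr
Earthquake insurance: $1,133.28/yr
FHA mortgage insurance premium: $320.24 × 12 = $3,842.88/yr
Yearly total = $2,360.52 + $648.00 + $1,133.28 + $3,842.88 = $7,984.68
Base monthly escrow = $7,984.68 ÷ 12 = $665.39

$665.39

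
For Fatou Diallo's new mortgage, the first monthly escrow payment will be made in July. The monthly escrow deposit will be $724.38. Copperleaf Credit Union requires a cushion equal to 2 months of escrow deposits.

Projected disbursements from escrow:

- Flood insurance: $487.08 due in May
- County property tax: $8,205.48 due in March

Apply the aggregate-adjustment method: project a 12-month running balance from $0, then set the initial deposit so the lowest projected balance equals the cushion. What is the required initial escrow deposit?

$3,134.82

Cushion = 2 × $724.38 = $1,448.76
Trial balance (start $0, +$724.38 each month, − disbursements):
  Jul: +$724.38 → $724.38
  Aug: +$724.38 → $1,448.76
  Sep: +$724.38 → $2,173.14
  Oct: +$724.38 → $2,897.52
  Nov: +$724.38 → $3,621.90
  Dec: +$724.38 → $4,346.28
  Jan: +$724.38 → $5,070.66
  Feb: +$724.38 → $5,795.04
  Mar: +$724.38 − $8,205.48 → -$1,686.06
  Apr: +$724.38 → -$961.68
  May: +$724.38 − $487.08 → -$724.38
  Jun: +$724.38 → $0.00
Lowest trial balance = -$1,686.06 (Mar)
Initial deposit = cushion − low point = $1,448.76 − (-$1,686.06) = $3,134.82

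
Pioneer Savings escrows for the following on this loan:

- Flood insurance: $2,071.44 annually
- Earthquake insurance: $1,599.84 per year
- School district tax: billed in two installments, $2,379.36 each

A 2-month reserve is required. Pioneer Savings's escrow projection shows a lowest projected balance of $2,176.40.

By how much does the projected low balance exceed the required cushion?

$771.40

Flood insurance — $2,071.44
Earthquake insurance — $1,599.84
School district tax — $2,379.36 × 2 = $4,758.72
Total annual escrow = $2,071.44 + $1,599.84 + $4,758.72 = $8,430.00
Monthly escrow = $8,430.00 / 12 = $702.50
Cushion = 2 × $702.50 = $1,405.00
Surplus = $2,176.40 − $1,405.00 = $771.40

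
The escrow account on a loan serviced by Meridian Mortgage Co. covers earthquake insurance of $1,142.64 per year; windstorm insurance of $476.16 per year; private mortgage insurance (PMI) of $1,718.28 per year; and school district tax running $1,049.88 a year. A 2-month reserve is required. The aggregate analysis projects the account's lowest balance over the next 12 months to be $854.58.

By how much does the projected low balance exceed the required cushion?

$123.42

Earthquake insurance — $1,142.64
Windstorm insurance — $476.16
Private mortgage insurance (PMI) — $1,718.28
School district tax — $1,049.88
Combined annual = $1,142.64 + $476.16 + $1,718.28 + $1,049.88 = $4,386.96
Base monthly escrow = $4,386.96 ÷ 12 = $365.58
Required reserve = 2 × $365.58 = $731.16
Surplus = $854.58 − $731.16 = $123.42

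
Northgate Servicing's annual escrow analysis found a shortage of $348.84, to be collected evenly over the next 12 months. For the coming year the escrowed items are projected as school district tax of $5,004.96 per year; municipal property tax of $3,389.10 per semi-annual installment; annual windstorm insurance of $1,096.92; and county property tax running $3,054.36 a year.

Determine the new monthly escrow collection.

$1,356.94

School district tax: $5,004.96 per year
Municipal property tax: $3,389.10 × 2 = $6,778.20 per year
Windstorm insurance: $1,096.92 per year
County property tax: $3,054.36 per year
Combined annual = $5,004.96 + $6,778.20 + $1,096.92 + $3,054.36 = $15,934.44
Monthly = $15,934.44 / 12 = $1,327.87
Shortage spread = $348.84 / 12 = $29.07/mo
New monthly escrow = $1,327.87 + $29.07 = $1,356.94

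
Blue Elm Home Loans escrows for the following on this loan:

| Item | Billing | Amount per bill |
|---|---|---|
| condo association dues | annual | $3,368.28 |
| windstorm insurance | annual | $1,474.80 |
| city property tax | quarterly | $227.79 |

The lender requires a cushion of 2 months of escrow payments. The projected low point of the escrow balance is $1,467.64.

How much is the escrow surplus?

$508.60

Condo association dues — $3,368.28
Windstorm insurance — $1,474.80
City property tax — $227.79 × 4 = $911.16
Combined annual = $5,754.24
Monthly escrow = $5,754.24 ÷ 12 = $479.52
Required cushion = 2 × $479.52 = $959.04
Excess over cushion: $1,467.64 − $959.04 = $508.60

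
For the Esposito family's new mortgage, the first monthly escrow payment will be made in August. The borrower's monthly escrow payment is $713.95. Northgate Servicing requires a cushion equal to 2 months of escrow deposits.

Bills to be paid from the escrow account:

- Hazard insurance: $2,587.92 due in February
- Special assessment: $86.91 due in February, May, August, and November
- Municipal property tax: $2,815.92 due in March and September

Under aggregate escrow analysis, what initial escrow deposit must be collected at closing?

$4,196.79

Cushion = 2 × $713.95 = $1,427.90
Trial balance (start $0, +$713.95 each month, − disbursements):
  Aug: +$713.95 − $86.91 → $627.04
  Sep: +$713.95 − $2,815.92 → -$1,474.93
  Oct: +$713.95 → -$760.98
  Nov: +$713.95 − $86.91 → -$133.94
  Dec: +$713.95 → $580.01
  Jan: +$713.95 → $1,293.96
  Feb: +$713.95 − $2,674.83 → -$666.92
  Mar: +$713.95 − $2,815.92 → -$2,768.89
  Apr: +$713.95 → -$2,054.94
  May: +$713.95 − $86.91 → -$1,427.90
  Jun: +$713.95 → -$713.95
  Jul: +$713.95 → $0.00
Lowest trial balance = -$2,768.89 (Mar)
Initial deposit = cushion − low point = $1,427.90 − (-$2,768.89) = $4,196.79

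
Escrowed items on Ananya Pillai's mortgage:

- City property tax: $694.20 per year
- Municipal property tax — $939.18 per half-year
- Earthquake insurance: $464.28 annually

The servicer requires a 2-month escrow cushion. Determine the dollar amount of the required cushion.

$506.14

City property tax: $694.20
Municipal property tax: $939.18 × 2 = $1,878.36
Earthquake insurance: $464.28
Annual escrow total = $3,036.84
Per month = $3,036.84 ÷ 12 = $253.07
Reserve = 2 × $253.07 = $506.14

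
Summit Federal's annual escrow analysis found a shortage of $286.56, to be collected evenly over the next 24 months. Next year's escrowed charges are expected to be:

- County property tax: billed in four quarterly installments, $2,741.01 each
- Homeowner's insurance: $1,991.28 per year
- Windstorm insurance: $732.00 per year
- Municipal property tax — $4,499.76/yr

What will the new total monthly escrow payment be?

County property tax: $2,741.01 × 4 = $10,964.04 per year
Homeowner's insurance: $1,991.28 per year
Windstorm insurance: $732.00 per year
Municipal property tax: $4,499.76 per year
Total annual escrow = $18,187.08
Base monthly escrow = $18,187.08 ÷ 12 = $1,515.59
Shortage per month = $286.56 ÷ 24 = $11.94
Adjusted monthly = $1,515.59 + $11.94 = $1,527.53

$1,527.53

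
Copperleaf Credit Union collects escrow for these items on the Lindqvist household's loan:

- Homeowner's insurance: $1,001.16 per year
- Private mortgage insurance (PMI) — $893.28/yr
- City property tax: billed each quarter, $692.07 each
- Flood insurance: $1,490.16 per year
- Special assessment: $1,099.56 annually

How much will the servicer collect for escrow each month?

$604.37

Homeowner's insurance = $1,001.16
Private mortgage insurance (PMI) = $893.28
City property tax = $692.07 × 4 = $2,768.28
Flood insurance = $1,490.16
Special assessment = $1,099.56
Yearly total = $1,001.16 + $893.28 + $2,768.28 + $1,490.16 + $1,099.56 = $7,252.44
Monthly escrow = $7,252.44 / 12 = $604.37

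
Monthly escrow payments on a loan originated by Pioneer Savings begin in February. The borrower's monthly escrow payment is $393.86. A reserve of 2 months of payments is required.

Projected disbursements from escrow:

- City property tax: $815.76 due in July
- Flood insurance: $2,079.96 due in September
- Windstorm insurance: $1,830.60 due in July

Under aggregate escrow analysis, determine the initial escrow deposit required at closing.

Cushion = 2 × $393.86 = $787.72
Trial balance (start $0, +$393.86 each month, − disbursements):
  Feb: +$393.86 → $393.86
  Mar: +$393.86 → $787.72
  Apr: +$393.86 → $1,181.58
  May: +$393.86 → $1,575.44
  Jun: +$393.86 → $1,969.30
  Jul: +$393.86 − $2,646.36 → -$283.20
  Aug: +$393.86 → $110.66
  Sep: +$393.86 − $2,079.96 → -$1,575.44
  Oct: +$393.86 → -$1,181.58
  Nov: +$393.86 → -$787.72
  Dec: +$393.86 → -$393.86
  Jan: +$393.86 → $0.00
Lowest trial balance = -$1,575.44 (Sep)
Initial deposit = cushion − low point = $787.72 − (-$1,575.44) = $2,363.16

$2,363.16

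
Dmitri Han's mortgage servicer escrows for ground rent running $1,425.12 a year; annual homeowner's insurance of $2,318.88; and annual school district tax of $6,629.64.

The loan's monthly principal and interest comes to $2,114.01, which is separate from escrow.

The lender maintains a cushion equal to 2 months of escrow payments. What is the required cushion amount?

Ground rent = $1,425.12
Homeowner's insurance = $2,318.88
School district tax = $6,629.64
Combined annual = $10,373.64
Base monthly escrow = $10,373.64 / 12 = $864.47
Cushion = 2 × $864.47 = $1,728.94

$1,728.94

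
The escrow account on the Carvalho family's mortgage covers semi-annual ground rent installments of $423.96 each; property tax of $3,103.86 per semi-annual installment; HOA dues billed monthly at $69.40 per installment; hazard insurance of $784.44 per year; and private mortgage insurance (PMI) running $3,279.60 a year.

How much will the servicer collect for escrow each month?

$996.04

Ground rent = $423.96 × 2 = $847.92 per year
Property tax = $3,103.86 × 2 = $6,207.72 per year
HOA dues = $69.40 × 12 = $832.80 per year
Hazard insurance = $784.44 per year
Private mortgage insurance (PMI) = $3,279.60 per year
Combined annual = $847.92 + $6,207.72 + $832.80 + $784.44 + $3,279.60 = $11,952.48
Base monthly escrow = $11,952.48 ÷ 12 = $996.04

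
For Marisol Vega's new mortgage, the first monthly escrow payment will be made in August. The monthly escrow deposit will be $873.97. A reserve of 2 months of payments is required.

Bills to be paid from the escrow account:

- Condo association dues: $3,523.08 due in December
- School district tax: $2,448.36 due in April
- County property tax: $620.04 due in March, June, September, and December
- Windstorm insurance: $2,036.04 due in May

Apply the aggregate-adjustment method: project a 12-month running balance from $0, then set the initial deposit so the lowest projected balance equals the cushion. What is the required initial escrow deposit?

Cushion = 2 × $873.97 = $1,747.94
Trial balance (start $0, +$873.97 each month, − disbursements):
  Aug: +$873.97 → $873.97
  Sep: +$873.97 − $620.04 → $1,127.90
  Oct: +$873.97 → $2,001.87
  Nov: +$873.97 → $2,875.84
  Dec: +$873.97 − $4,143.12 → -$393.31
  Jan: +$873.97 → $480.66
  Feb: +$873.97 → $1,354.63
  Mar: +$873.97 − $620.04 → $1,608.56
  Apr: +$873.97 − $2,448.36 → $34.17
  May: +$873.97 − $2,036.04 → -$1,127.90
  Jun: +$873.97 − $620.04 → -$873.97
  Jul: +$873.97 → $0.00
Lowest trial balance = -$1,127.90 (May)
Initial deposit = cushion − low point = $1,747.94 − (-$1,127.90) = $2,875.84

$2,875.84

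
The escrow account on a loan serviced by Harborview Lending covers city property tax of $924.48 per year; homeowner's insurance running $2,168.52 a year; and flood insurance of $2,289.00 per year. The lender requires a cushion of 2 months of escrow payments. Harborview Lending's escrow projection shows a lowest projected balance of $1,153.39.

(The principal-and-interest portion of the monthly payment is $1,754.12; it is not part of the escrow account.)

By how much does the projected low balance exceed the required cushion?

City property tax — $924.48 per year
Homeowner's insurance — $2,168.52 per year
Flood insurance — $2,289.00 per year
Total annual escrow = $924.48 + $2,168.52 + $2,289.00 = $5,382.00
Base monthly escrow = $5,382.00 / 12 = $448.50
Required reserve = 2 × $448.50 = $897.00
Surplus = $1,153.39 − $897.00 = $256.39

$256.39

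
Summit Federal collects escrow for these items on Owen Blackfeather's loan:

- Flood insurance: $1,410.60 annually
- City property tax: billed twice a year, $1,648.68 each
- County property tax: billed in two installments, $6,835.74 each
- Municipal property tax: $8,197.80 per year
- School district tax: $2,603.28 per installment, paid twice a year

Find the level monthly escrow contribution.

$2,648.65

Flood insurance — $1,410.60 annually
City property tax — $1,648.68 × 2 = $3,297.36 annually
County property tax — $6,835.74 × 2 = $13,671.48 annually
Municipal property tax — $8,197.80 annually
School district tax — $2,603.28 × 2 = $5,206.56 annually
Combined annual = $1,410.60 + $3,297.36 + $13,671.48 + $8,197.80 + $5,206.56 = $31,783.80
Per month = $31,783.80 ÷ 12 = $2,648.65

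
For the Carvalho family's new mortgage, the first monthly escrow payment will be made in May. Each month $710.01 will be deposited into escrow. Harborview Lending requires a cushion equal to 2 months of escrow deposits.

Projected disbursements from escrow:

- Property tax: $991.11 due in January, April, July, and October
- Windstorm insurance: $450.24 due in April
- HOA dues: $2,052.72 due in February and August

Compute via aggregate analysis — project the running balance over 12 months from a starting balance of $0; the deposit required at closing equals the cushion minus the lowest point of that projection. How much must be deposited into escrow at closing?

Cushion = 2 × $710.01 = $1,420.02
Trial balance (start $0, +$710.01 each month, − disbursements):
  May: +$710.01 → $710.01
  Jun: +$710.01 → $1,420.02
  Jul: +$710.01 − $991.11 → $1,138.92
  Aug: +$710.01 − $2,052.72 → -$203.79
  Sep: +$710.01 → $506.22
  Oct: +$710.01 − $991.11 → $225.12
  Nov: +$710.01 → $935.13
  Dec: +$710.01 → $1,645.14
  Jan: +$710.01 − $991.11 → $1,364.04
  Feb: +$710.01 − $2,052.72 → $21.33
  Mar: +$710.01 → $731.34
  Apr: +$710.01 − $1,441.35 → $0.00
Lowest trial balance = -$203.79 (Aug)
Initial deposit = cushion − low point = $1,420.02 − (-$203.79) = $1,623.81

$1,623.81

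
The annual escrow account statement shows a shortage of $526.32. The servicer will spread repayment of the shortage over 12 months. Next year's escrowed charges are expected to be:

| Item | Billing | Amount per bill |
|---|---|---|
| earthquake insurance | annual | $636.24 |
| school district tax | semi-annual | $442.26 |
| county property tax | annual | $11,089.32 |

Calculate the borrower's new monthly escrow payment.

Earthquake insurance: $636.24/yr
School district tax: $442.26 × 2 = $884.52/yr
County property tax: $11,089.32/yr
Total annual escrow = $12,610.08
Per month = $12,610.08 / 12 = $1,050.84
Shortage spread = $526.32 / 12 = $43.86/mo
Adjusted monthly = $1,050.84 + $43.86 = $1,094.70

$1,094.70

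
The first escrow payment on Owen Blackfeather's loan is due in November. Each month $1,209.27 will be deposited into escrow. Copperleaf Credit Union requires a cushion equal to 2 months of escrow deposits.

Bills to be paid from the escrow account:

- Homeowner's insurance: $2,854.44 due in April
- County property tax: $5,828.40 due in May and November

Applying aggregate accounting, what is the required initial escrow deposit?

$8,464.89

Cushion = 2 × $1,209.27 = $2,418.54
Trial balance (start $0, +$1,209.27 each month, − disbursements):
  Nov: +$1,209.27 − $5,828.40 → -$4,619.13
  Dec: +$1,209.27 → -$3,409.86
  Jan: +$1,209.27 → -$2,200.59
  Feb: +$1,209.27 → -$991.32
  Mar: +$1,209.27 → $217.95
  Apr: +$1,209.27 − $2,854.44 → -$1,427.22
  May: +$1,209.27 − $5,828.40 → -$6,046.35
  Jun: +$1,209.27 → -$4,837.08
  Jul: +$1,209.27 → -$3,627.81
  Aug: +$1,209.27 → -$2,418.54
  Sep: +$1,209.27 → -$1,209.27
  Oct: +$1,209.27 → $0.00
Lowest trial balance = -$6,046.35 (May)
Initial deposit = cushion − low point = $2,418.54 − (-$6,046.35) = $8,464.89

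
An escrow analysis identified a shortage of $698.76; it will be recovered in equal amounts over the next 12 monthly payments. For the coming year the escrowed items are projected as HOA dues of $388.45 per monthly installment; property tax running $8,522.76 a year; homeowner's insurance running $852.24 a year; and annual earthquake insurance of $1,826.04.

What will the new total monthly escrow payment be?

HOA dues — $388.45 × 12 = $4,661.40 per year
Property tax — $8,522.76 per year
Homeowner's insurance — $852.24 per year
Earthquake insurance — $1,826.04 per year
Annual escrow total = $15,862.44
Monthly = $15,862.44 / 12 = $1,321.87
Shortage spread = $698.76 / 12 = $58.23/mo
New monthly escrow = $1,321.87 + $58.23 = $1,380.10

$1,380.10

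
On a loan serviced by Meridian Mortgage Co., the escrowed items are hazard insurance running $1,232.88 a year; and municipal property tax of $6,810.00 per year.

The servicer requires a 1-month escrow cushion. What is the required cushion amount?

Hazard insurance = $1,232.88 per year
Municipal property tax = $6,810.00 per year
Total annual escrow = $1,232.88 + $6,810.00 = $8,042.88
Monthly escrow = $8,042.88 / 12 = $670.24
Required cushion = 1 × $670.24 = $670.24

$670.24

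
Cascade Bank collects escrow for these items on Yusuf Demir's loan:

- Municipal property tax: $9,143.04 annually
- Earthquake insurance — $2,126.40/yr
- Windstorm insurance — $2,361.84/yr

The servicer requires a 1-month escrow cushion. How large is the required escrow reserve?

$1,135.94

Municipal property tax: $9,143.04 annually
Earthquake insurance: $2,126.40 annually
Windstorm insurance: $2,361.84 annually
Combined annual = $9,143.04 + $2,126.40 + $2,361.84 = $13,631.28
Monthly escrow = $13,631.28 ÷ 12 = $1,135.94
Cushion = 1 × $1,135.94 = $1,135.94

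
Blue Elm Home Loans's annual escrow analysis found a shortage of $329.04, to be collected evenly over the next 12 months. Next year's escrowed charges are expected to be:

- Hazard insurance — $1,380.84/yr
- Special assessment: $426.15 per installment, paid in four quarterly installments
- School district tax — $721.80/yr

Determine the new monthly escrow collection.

$344.69

Hazard insurance — $1,380.84 per year
Special assessment — $426.15 × 4 = $1,704.60 per year
School district tax — $721.80 per year
Total per year = $1,380.84 + $1,704.60 + $721.80 = $3,807.24
Monthly escrow = $3,807.24 ÷ 12 = $317.27
Shortage spread = $329.04 / 12 = $27.42/mo
Adjusted monthly = $317.27 + $27.42 = $344.69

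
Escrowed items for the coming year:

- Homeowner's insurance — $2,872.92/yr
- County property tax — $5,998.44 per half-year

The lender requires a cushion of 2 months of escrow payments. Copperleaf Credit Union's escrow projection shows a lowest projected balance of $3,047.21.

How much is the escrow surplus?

Homeowner's insurance — $2,872.92/yr
County property tax — $5,998.44 × 2 = $11,996.88/yr
Combined annual = $14,869.80
Per month = $14,869.80 ÷ 12 = $1,239.15
Required reserve = 2 × $1,239.15 = $2,478.30
Surplus = $3,047.21 − $2,478.30 = $568.91

$568.91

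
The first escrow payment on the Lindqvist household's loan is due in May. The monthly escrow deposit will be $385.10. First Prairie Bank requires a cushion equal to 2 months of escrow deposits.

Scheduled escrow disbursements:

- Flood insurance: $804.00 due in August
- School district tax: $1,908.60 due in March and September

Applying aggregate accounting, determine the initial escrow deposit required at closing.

$1,557.30

Cushion = 2 × $385.10 = $770.20
Trial balance (start $0, +$385.10 each month, − disbursements):
  May: +$385.10 → $385.10
  Jun: +$385.10 → $770.20
  Jul: +$385.10 → $1,155.30
  Aug: +$385.10 − $804.00 → $736.40
  Sep: +$385.10 − $1,908.60 → -$787.10
  Oct: +$385.10 → -$402.00
  Nov: +$385.10 → -$16.90
  Dec: +$385.10 → $368.20
  Jan: +$385.10 → $753.30
  Feb: +$385.10 → $1,138.40
  Mar: +$385.10 − $1,908.60 → -$385.10
  Apr: +$385.10 → $0.00
Lowest trial balance = -$787.10 (Sep)
Initial deposit = cushion − low point = $770.20 − (-$787.10) = $1,557.30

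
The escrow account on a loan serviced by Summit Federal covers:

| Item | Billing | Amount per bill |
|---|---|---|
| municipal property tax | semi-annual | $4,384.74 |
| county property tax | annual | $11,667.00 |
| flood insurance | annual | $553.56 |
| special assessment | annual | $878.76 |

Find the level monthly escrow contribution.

$1,822.40

Municipal property tax = $4,384.74 × 2 = $8,769.48
County property tax = $11,667.00
Flood insurance = $553.56
Special assessment = $878.76
Yearly total = $8,769.48 + $11,667.00 + $553.56 + $878.76 = $21,868.80
Monthly = $21,868.80 / 12 = $1,822.40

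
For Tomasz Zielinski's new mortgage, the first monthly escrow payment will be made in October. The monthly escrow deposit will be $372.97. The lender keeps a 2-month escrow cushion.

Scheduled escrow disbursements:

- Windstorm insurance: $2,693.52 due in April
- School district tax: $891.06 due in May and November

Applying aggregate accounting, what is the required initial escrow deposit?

$2,237.82

Cushion = 2 × $372.97 = $745.94
Trial balance (start $0, +$372.97 each month, − disbursements):
  Oct: +$372.97 → $372.97
  Nov: +$372.97 − $891.06 → -$145.12
  Dec: +$372.97 → $227.85
  Jan: +$372.97 → $600.82
  Feb: +$372.97 → $973.79
  Mar: +$372.97 → $1,346.76
  Apr: +$372.97 − $2,693.52 → -$973.79
  May: +$372.97 − $891.06 → -$1,491.88
  Jun: +$372.97 → -$1,118.91
  Jul: +$372.97 → -$745.94
  Aug: +$372.97 → -$372.97
  Sep: +$372.97 → $0.00
Lowest trial balance = -$1,491.88 (May)
Initial deposit = cushion − low point = $745.94 − (-$1,491.88) = $2,237.82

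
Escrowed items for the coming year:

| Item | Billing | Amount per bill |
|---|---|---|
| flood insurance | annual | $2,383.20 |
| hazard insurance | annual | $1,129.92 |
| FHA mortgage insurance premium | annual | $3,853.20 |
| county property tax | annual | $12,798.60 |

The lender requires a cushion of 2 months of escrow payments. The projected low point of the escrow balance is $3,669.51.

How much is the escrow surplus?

$308.69

Flood insurance = $2,383.20/yr
Hazard insurance = $1,129.92/yr
FHA mortgage insurance premium = $3,853.20/yr
County property tax = $12,798.60/yr
Combined annual = $2,383.20 + $1,129.92 + $3,853.20 + $12,798.60 = $20,164.92
Monthly escrow = $20,164.92 / 12 = $1,680.41
Required cushion = 2 × $1,680.41 = $3,360.82
Surplus = $3,669.51 − $3,360.82 = $308.69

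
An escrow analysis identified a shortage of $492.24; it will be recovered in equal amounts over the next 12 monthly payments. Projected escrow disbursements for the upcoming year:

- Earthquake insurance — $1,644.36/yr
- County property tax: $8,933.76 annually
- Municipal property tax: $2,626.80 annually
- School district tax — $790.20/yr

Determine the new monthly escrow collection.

Earthquake insurance: $1,644.36 per year
County property tax: $8,933.76 per year
Municipal property tax: $2,626.80 per year
School district tax: $790.20 per year
Total per year = $13,995.12
Monthly escrow = $13,995.12 / 12 = $1,166.26
Shortage spread = $492.24 ÷ 12 = $41.02/mo
New monthly escrow = $1,166.26 + $41.02 = $1,207.28

$1,207.28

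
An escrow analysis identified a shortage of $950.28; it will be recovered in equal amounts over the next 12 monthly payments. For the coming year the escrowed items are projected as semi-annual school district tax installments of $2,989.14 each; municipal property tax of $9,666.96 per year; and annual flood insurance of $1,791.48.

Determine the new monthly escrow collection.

School district tax = $2,989.14 × 2 = $5,978.28 per year
Municipal property tax = $9,666.96 per year
Flood insurance = $1,791.48 per year
Annual escrow total = $5,978.28 + $9,666.96 + $1,791.48 = $17,436.72
Monthly = $17,436.72 ÷ 12 = $1,453.06
Shortage spread = $950.28 ÷ 12 = $79.19/mo
Adjusted monthly = $1,453.06 + $79.19 = $1,532.25

$1,532.25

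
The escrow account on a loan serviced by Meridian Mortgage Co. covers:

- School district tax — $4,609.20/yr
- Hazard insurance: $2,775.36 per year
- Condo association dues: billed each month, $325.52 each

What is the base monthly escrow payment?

School district tax — $4,609.20 per year
Hazard insurance — $2,775.36 per year
Condo association dues — $325.52 × 12 = $3,906.24 per year
Total per year = $4,609.20 + $2,775.36 + $3,906.24 = $11,290.80
Per month = $11,290.80 ÷ 12 = $940.90

$940.90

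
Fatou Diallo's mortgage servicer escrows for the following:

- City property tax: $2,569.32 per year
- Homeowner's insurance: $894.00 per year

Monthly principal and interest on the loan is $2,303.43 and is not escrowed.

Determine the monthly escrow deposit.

$288.61

City property tax = $2,569.32/yr
Homeowner's insurance = $894.00/yr
Annual escrow total = $3,463.32
Monthly = $3,463.32 ÷ 12 = $288.61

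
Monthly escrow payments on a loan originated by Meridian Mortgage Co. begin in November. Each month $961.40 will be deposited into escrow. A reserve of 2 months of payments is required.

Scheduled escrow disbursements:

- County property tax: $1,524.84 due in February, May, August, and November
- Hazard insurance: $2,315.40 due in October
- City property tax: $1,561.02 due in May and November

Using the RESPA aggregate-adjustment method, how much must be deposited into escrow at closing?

Cushion = 2 × $961.40 = $1,922.80
Trial balance (start $0, +$961.40 each month, − disbursements):
  Nov: +$961.40 − $3,085.86 → -$2,124.46
  Dec: +$961.40 → -$1,163.06
  Jan: +$961.40 → -$201.66
  Feb: +$961.40 − $1,524.84 → -$765.10
  Mar: +$961.40 → $196.30
  Apr: +$961.40 → $1,157.70
  May: +$961.40 − $3,085.86 → -$966.76
  Jun: +$961.40 → -$5.36
  Jul: +$961.40 → $956.04
  Aug: +$961.40 − $1,524.84 → $392.60
  Sep: +$961.40 → $1,354.00
  Oct: +$961.40 − $2,315.40 → $0.00
Lowest trial balance = -$2,124.46 (Nov)
Initial deposit = cushion − low point = $1,922.80 − (-$2,124.46) = $4,047.26

$4,047.26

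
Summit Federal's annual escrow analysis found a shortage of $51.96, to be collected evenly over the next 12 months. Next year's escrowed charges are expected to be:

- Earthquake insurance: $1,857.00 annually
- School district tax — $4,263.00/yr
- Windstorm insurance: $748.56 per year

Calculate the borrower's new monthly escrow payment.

Earthquake insurance: $1,857.00/yr
School district tax: $4,263.00/yr
Windstorm insurance: $748.56/yr
Total annual escrow = $1,857.00 + $4,263.00 + $748.56 = $6,868.56
Monthly escrow = $6,868.56 / 12 = $572.38
Shortage spread = $51.96 ÷ 12 = $4.33/mo
New monthly escrow = $572.38 + $4.33 = $576.71

$576.71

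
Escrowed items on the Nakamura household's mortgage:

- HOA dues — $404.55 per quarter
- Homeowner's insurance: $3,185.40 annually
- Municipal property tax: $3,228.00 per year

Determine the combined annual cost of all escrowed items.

HOA dues — $404.55 × 4 = $1,618.20/yr
Homeowner's insurance — $3,185.40/yr
Municipal property tax — $3,228.00/yr
Total per year = $8,031.60

$8,031.60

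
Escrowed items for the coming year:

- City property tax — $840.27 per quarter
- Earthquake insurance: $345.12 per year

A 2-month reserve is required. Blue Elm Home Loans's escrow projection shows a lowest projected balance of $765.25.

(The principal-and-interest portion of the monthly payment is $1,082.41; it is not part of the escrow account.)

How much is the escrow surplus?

$147.55

City property tax: $840.27 × 4 = $3,361.08/yr
Earthquake insurance: $345.12/yr
Total per year = $3,706.20
Monthly escrow = $3,706.20 / 12 = $308.85
Required reserve = 2 × $308.85 = $617.70
Excess over cushion: $765.25 − $617.70 = $147.55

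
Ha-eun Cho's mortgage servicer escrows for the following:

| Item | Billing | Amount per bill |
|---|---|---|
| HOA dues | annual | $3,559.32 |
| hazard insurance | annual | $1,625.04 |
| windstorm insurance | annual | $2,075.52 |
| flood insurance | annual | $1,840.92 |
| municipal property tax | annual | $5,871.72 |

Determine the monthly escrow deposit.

HOA dues — $3,559.32/yr
Hazard insurance — $1,625.04/yr
Windstorm insurance — $2,075.52/yr
Flood insurance — $1,840.92/yr
Municipal property tax — $5,871.72/yr
Yearly total = $3,559.32 + $1,625.04 + $2,075.52 + $1,840.92 + $5,871.72 = $14,972.52
Per month = $14,972.52 / 12 = $1,247.71

$1,247.71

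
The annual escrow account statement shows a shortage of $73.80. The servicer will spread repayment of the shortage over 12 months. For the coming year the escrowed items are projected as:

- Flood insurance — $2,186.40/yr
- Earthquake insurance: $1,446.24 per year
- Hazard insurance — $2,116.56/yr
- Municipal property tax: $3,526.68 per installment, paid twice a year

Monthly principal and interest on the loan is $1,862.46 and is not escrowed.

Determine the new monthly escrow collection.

Flood insurance = $2,186.40 per year
Earthquake insurance = $1,446.24 per year
Hazard insurance = $2,116.56 per year
Municipal property tax = $3,526.68 × 2 = $7,053.36 per year
Yearly total = $2,186.40 + $1,446.24 + $2,116.56 + $7,053.36 = $12,802.56
Monthly = $12,802.56 / 12 = $1,066.88
Monthly shortage recovery: $73.80 / 12 = $6.15
Adjusted monthly = $1,066.88 + $6.15 = $1,073.03

$1,073.03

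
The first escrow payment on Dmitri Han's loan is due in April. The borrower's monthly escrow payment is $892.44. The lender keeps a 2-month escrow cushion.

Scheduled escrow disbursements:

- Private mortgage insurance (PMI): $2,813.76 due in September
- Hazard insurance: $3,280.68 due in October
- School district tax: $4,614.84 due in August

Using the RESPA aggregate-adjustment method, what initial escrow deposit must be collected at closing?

$6,247.08

Cushion = 2 × $892.44 = $1,784.88
Trial balance (start $0, +$892.44 each month, − disbursements):
  Apr: +$892.44 → $892.44
  May: +$892.44 → $1,784.88
  Jun: +$892.44 → $2,677.32
  Jul: +$892.44 → $3,569.76
  Aug: +$892.44 − $4,614.84 → -$152.64
  Sep: +$892.44 − $2,813.76 → -$2,073.96
  Oct: +$892.44 − $3,280.68 → -$4,462.20
  Nov: +$892.44 → -$3,569.76
  Dec: +$892.44 → -$2,677.32
  Jan: +$892.44 → -$1,784.88
  Feb: +$892.44 → -$892.44
  Mar: +$892.44 → $0.00
Lowest trial balance = -$4,462.20 (Oct)
Initial deposit = cushion − low point = $1,784.88 − (-$4,462.20) = $6,247.08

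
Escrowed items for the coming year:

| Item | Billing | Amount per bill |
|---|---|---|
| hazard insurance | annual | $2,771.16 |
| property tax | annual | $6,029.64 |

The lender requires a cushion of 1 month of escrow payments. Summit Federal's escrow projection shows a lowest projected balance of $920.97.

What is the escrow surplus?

$187.57

Hazard insurance = $2,771.16 per year
Property tax = $6,029.64 per year
Combined annual = $2,771.16 + $6,029.64 = $8,800.80
Monthly escrow = $8,800.80 / 12 = $733.40
Required cushion = 1 × $733.40 = $733.40
Surplus = $920.97 − $733.40 = $187.57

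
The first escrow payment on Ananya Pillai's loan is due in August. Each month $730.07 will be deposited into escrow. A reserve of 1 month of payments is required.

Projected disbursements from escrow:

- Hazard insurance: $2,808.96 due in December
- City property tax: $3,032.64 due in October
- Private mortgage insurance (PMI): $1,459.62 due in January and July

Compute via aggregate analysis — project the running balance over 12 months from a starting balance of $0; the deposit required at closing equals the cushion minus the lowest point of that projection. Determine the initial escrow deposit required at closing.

Cushion = 1 × $730.07 = $730.07
Trial balance (start $0, +$730.07 each month, − disbursements):
  Aug: +$730.07 → $730.07
  Sep: +$730.07 → $1,460.14
  Oct: +$730.07 − $3,032.64 → -$842.43
  Nov: +$730.07 → -$112.36
  Dec: +$730.07 − $2,808.96 → -$2,191.25
  Jan: +$730.07 − $1,459.62 → -$2,920.80
  Feb: +$730.07 → -$2,190.73
  Mar: +$730.07 → -$1,460.66
  Apr: +$730.07 → -$730.59
  May: +$730.07 → -$0.52
  Jun: +$730.07 → $729.55
  Jul: +$730.07 − $1,459.62 → $0.00
Lowest trial balance = -$2,920.80 (Jan)
Initial deposit = cushion − low point = $730.07 − (-$2,920.80) = $3,650.87

$3,650.87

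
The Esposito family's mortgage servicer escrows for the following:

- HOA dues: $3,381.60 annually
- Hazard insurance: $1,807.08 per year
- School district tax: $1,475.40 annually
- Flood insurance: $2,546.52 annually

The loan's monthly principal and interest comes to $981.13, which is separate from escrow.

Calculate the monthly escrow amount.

HOA dues = $3,381.60 per year
Hazard insurance = $1,807.08 per year
School district tax = $1,475.40 per year
Flood insurance = $2,546.52 per year
Annual escrow total = $3,381.60 + $1,807.08 + $1,475.40 + $2,546.52 = $9,210.60
Base monthly escrow = $9,210.60 ÷ 12 = $767.55

$767.55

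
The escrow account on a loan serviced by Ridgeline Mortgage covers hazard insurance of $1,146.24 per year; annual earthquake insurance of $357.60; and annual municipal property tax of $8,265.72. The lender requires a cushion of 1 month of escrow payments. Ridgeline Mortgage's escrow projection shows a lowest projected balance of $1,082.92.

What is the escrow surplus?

Hazard insurance: $1,146.24 annually
Earthquake insurance: $357.60 annually
Municipal property tax: $8,265.72 annually
Total annual escrow = $9,769.56
Monthly = $9,769.56 / 12 = $814.13
Required reserve = 1 × $814.13 = $814.13
Surplus = $1,082.92 − $814.13 = $268.79

$268.79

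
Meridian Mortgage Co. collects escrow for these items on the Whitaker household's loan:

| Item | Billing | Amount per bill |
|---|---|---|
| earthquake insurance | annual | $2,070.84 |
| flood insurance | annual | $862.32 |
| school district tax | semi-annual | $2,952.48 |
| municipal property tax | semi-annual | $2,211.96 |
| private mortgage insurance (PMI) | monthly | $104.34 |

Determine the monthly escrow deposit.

Earthquake insurance — $2,070.84/yr
Flood insurance — $862.32/yr
School district tax — $2,952.48 × 2 = $5,904.96/yr
Municipal property tax — $2,211.96 × 2 = $4,423.92/yr
Private mortgage insurance (PMI) — $104.34 × 12 = $1,252.08/yr
Total annual escrow = $2,070.84 + $862.32 + $5,904.96 + $4,423.92 + $1,252.08 = $14,514.12
Base monthly escrow = $14,514.12 ÷ 12 = $1,209.51

$1,209.51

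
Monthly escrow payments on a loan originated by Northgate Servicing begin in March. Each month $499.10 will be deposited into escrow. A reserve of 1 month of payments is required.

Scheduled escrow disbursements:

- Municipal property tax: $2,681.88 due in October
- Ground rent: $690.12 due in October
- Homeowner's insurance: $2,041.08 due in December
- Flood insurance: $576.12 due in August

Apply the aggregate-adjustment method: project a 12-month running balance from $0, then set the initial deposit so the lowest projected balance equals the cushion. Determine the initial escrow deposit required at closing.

$1,497.30

Cushion = 1 × $499.10 = $499.10
Trial balance (start $0, +$499.10 each month, − disbursements):
  Mar: +$499.10 → $499.10
  Apr: +$499.10 → $998.20
  May: +$499.10 → $1,497.30
  Jun: +$499.10 → $1,996.40
  Jul: +$499.10 → $2,495.50
  Aug: +$499.10 − $576.12 → $2,418.48
  Sep: +$499.10 → $2,917.58
  Oct: +$499.10 − $3,372.00 → $44.68
  Nov: +$499.10 → $543.78
  Dec: +$499.10 − $2,041.08 → -$998.20
  Jan: +$499.10 → -$499.10
  Feb: +$499.10 → $0.00
Lowest trial balance = -$998.20 (Dec)
Initial deposit = cushion − low point = $499.10 − (-$998.20) = $1,497.30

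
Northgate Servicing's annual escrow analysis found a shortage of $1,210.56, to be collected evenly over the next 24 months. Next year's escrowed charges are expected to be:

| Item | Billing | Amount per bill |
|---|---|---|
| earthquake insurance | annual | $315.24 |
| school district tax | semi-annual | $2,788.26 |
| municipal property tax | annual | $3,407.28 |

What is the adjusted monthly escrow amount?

Earthquake insurance = $315.24 annually
School district tax = $2,788.26 × 2 = $5,576.52 annually
Municipal property tax = $3,407.28 annually
Annual escrow total = $315.24 + $5,576.52 + $3,407.28 = $9,299.04
Monthly escrow = $9,299.04 / 12 = $774.92
Shortage spread = $1,210.56 ÷ 24 = $50.44/mo
Adjusted monthly = $774.92 + $50.44 = $825.36

$825.36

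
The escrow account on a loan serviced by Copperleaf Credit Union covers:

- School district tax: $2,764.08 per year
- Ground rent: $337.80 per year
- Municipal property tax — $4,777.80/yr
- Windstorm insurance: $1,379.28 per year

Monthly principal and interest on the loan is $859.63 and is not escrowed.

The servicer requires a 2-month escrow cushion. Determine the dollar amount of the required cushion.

School district tax: $2,764.08 annually
Ground rent: $337.80 annually
Municipal property tax: $4,777.80 annually
Windstorm insurance: $1,379.28 annually
Total annual escrow = $2,764.08 + $337.80 + $4,777.80 + $1,379.28 = $9,258.96
Per month = $9,258.96 ÷ 12 = $771.58
Required cushion = 2 × $771.58 = $1,543.16

$1,543.16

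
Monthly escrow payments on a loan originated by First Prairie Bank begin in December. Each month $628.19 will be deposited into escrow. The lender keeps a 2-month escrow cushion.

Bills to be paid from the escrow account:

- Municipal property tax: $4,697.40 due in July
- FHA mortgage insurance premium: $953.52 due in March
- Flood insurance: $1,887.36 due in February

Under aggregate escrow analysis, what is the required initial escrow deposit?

$3,769.14

Cushion = 2 × $628.19 = $1,256.38
Trial balance (start $0, +$628.19 each month, − disbursements):
  Dec: +$628.19 → $628.19
  Jan: +$628.19 → $1,256.38
  Feb: +$628.19 − $1,887.36 → -$2.79
  Mar: +$628.19 − $953.52 → -$328.12
  Apr: +$628.19 → $300.07
  May: +$628.19 → $928.26
  Jun: +$628.19 → $1,556.45
  Jul: +$628.19 − $4,697.40 → -$2,512.76
  Aug: +$628.19 → -$1,884.57
  Sep: +$628.19 → -$1,256.38
  Oct: +$628.19 → -$628.19
  Nov: +$628.19 → $0.00
Lowest trial balance = -$2,512.76 (Jul)
Initial deposit = cushion − low point = $1,256.38 − (-$2,512.76) = $3,769.14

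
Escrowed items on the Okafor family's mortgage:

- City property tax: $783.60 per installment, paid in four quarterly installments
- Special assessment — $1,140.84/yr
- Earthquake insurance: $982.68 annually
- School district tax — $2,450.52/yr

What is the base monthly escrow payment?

City property tax — $783.60 × 4 = $3,134.40 annually
Special assessment — $1,140.84 annually
Earthquake insurance — $982.68 annually
School district tax — $2,450.52 annually
Total per year = $3,134.40 + $1,140.84 + $982.68 + $2,450.52 = $7,708.44
Monthly escrow = $7,708.44 / 12 = $642.37

$642.37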